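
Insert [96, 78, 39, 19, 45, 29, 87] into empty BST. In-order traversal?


Insert 96: root
Insert 78: L from 96
Insert 39: L from 96 -> L from 78
Insert 19: L from 96 -> L from 78 -> L from 39
Insert 45: L from 96 -> L from 78 -> R from 39
Insert 29: L from 96 -> L from 78 -> L from 39 -> R from 19
Insert 87: L from 96 -> R from 78

In-order: [19, 29, 39, 45, 78, 87, 96]


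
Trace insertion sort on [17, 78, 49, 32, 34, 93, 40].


Initial: [17, 78, 49, 32, 34, 93, 40]
Insert 78: [17, 78, 49, 32, 34, 93, 40]
Insert 49: [17, 49, 78, 32, 34, 93, 40]
Insert 32: [17, 32, 49, 78, 34, 93, 40]
Insert 34: [17, 32, 34, 49, 78, 93, 40]
Insert 93: [17, 32, 34, 49, 78, 93, 40]
Insert 40: [17, 32, 34, 40, 49, 78, 93]

Sorted: [17, 32, 34, 40, 49, 78, 93]


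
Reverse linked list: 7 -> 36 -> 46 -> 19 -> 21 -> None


Step 1: curr=7, set curr.next=prev(None) | reversed so far: 7
Step 2: curr=36, set curr.next=prev(7) | reversed so far: 36 -> 7
Step 3: curr=46, set curr.next=prev(36) | reversed so far: 46 -> 36 -> 7
Step 4: curr=19, set curr.next=prev(46) | reversed so far: 19 -> 46 -> 36 -> 7
Step 5: curr=21, set curr.next=prev(19) | reversed so far: 21 -> 19 -> 46 -> 36 -> 7

21 -> 19 -> 46 -> 36 -> 7 -> None


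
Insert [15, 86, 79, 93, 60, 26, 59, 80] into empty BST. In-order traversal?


Insert 15: root
Insert 86: R from 15
Insert 79: R from 15 -> L from 86
Insert 93: R from 15 -> R from 86
Insert 60: R from 15 -> L from 86 -> L from 79
Insert 26: R from 15 -> L from 86 -> L from 79 -> L from 60
Insert 59: R from 15 -> L from 86 -> L from 79 -> L from 60 -> R from 26
Insert 80: R from 15 -> L from 86 -> R from 79

In-order: [15, 26, 59, 60, 79, 80, 86, 93]


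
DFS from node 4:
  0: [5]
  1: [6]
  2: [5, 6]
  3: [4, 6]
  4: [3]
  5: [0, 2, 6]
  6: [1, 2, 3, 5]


Visit 4, push [3]
Visit 3, push [6]
Visit 6, push [5, 2, 1]
Visit 1, push []
Visit 2, push [5]
Visit 5, push [0]
Visit 0, push []

DFS order: [4, 3, 6, 1, 2, 5, 0]


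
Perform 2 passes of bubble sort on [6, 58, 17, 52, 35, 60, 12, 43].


Initial: [6, 58, 17, 52, 35, 60, 12, 43]
Pass 1: [6, 17, 52, 35, 58, 12, 43, 60] (5 swaps)
Pass 2: [6, 17, 35, 52, 12, 43, 58, 60] (3 swaps)

After 2 passes: [6, 17, 35, 52, 12, 43, 58, 60]


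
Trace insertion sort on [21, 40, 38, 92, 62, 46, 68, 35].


Initial: [21, 40, 38, 92, 62, 46, 68, 35]
Insert 40: [21, 40, 38, 92, 62, 46, 68, 35]
Insert 38: [21, 38, 40, 92, 62, 46, 68, 35]
Insert 92: [21, 38, 40, 92, 62, 46, 68, 35]
Insert 62: [21, 38, 40, 62, 92, 46, 68, 35]
Insert 46: [21, 38, 40, 46, 62, 92, 68, 35]
Insert 68: [21, 38, 40, 46, 62, 68, 92, 35]
Insert 35: [21, 35, 38, 40, 46, 62, 68, 92]

Sorted: [21, 35, 38, 40, 46, 62, 68, 92]


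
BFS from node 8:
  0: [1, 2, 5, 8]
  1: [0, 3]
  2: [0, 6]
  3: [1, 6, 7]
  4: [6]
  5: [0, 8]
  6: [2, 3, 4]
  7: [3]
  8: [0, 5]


Visit 8, enqueue [0, 5]
Visit 0, enqueue [1, 2]
Visit 5, enqueue []
Visit 1, enqueue [3]
Visit 2, enqueue [6]
Visit 3, enqueue [7]
Visit 6, enqueue [4]
Visit 7, enqueue []
Visit 4, enqueue []

BFS order: [8, 0, 5, 1, 2, 3, 6, 7, 4]


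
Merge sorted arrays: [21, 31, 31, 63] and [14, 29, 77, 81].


Take 14 from B
Take 21 from A
Take 29 from B
Take 31 from A
Take 31 from A
Take 63 from A

Merged: [14, 21, 29, 31, 31, 63, 77, 81]


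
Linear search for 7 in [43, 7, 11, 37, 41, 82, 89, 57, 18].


i=0: 43!=7
i=1: 7==7 found!

Found at 1, 2 comps


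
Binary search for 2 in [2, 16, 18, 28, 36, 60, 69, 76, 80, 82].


Step 1: lo=0, hi=9, mid=4, val=36
Step 2: lo=0, hi=3, mid=1, val=16
Step 3: lo=0, hi=0, mid=0, val=2

Found at index 0


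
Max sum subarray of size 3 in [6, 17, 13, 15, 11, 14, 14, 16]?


[0:3]: 36
[1:4]: 45
[2:5]: 39
[3:6]: 40
[4:7]: 39
[5:8]: 44

Max: 45 at [1:4]


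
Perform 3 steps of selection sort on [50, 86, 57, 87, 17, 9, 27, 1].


Initial: [50, 86, 57, 87, 17, 9, 27, 1]
Step 1: min=1 at 7
  Swap: [1, 86, 57, 87, 17, 9, 27, 50]
Step 2: min=9 at 5
  Swap: [1, 9, 57, 87, 17, 86, 27, 50]
Step 3: min=17 at 4
  Swap: [1, 9, 17, 87, 57, 86, 27, 50]

After 3 steps: [1, 9, 17, 87, 57, 86, 27, 50]


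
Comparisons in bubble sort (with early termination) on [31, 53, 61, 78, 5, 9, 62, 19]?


Algorithm: bubble sort (with early termination)
Input: [31, 53, 61, 78, 5, 9, 62, 19]
Sorted: [5, 9, 19, 31, 53, 61, 62, 78]

27


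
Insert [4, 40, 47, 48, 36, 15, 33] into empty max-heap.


Insert 4: [4]
Insert 40: [40, 4]
Insert 47: [47, 4, 40]
Insert 48: [48, 47, 40, 4]
Insert 36: [48, 47, 40, 4, 36]
Insert 15: [48, 47, 40, 4, 36, 15]
Insert 33: [48, 47, 40, 4, 36, 15, 33]

Final heap: [48, 47, 40, 4, 36, 15, 33]


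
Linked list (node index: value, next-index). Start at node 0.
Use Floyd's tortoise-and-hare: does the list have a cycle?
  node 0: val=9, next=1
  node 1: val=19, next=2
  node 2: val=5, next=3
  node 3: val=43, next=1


Floyd's tortoise (slow, +1) and hare (fast, +2):
  init: slow=0, fast=0
  step 1: slow=1, fast=2
  step 2: slow=2, fast=1
  step 3: slow=3, fast=3
  slow == fast at node 3: cycle detected

Cycle: yes


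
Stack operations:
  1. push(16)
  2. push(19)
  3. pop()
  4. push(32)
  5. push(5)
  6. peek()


push(16) -> [16]
push(19) -> [16, 19]
pop()->19, [16]
push(32) -> [16, 32]
push(5) -> [16, 32, 5]
peek()->5

Final stack: [16, 32, 5]


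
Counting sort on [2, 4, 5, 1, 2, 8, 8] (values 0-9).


Input: [2, 4, 5, 1, 2, 8, 8]
Counts: [0, 1, 2, 0, 1, 1, 0, 0, 2, 0]

Sorted: [1, 2, 2, 4, 5, 8, 8]


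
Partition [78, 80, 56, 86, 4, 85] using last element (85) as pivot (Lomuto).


Pivot: 85
  78 <= 85: advance i (no swap)
  80 <= 85: advance i (no swap)
  56 <= 85: advance i (no swap)
  4 <= 85: swap -> [78, 80, 56, 4, 86, 85]
Place pivot at 4: [78, 80, 56, 4, 85, 86]

Partitioned: [78, 80, 56, 4, 85, 86]


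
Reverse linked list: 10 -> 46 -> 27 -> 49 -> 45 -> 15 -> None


Step 1: curr=10, set curr.next=prev(None) | reversed so far: 10
Step 2: curr=46, set curr.next=prev(10) | reversed so far: 46 -> 10
Step 3: curr=27, set curr.next=prev(46) | reversed so far: 27 -> 46 -> 10
Step 4: curr=49, set curr.next=prev(27) | reversed so far: 49 -> 27 -> 46 -> 10
Step 5: curr=45, set curr.next=prev(49) | reversed so far: 45 -> 49 -> 27 -> 46 -> 10
Step 6: curr=15, set curr.next=prev(45) | reversed so far: 15 -> 45 -> 49 -> 27 -> 46 -> 10

15 -> 45 -> 49 -> 27 -> 46 -> 10 -> None


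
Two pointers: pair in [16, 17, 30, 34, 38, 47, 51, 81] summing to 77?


lo=0(16)+hi=7(81)=97
lo=0(16)+hi=6(51)=67
lo=1(17)+hi=6(51)=68
lo=2(30)+hi=6(51)=81
lo=2(30)+hi=5(47)=77

Yes: 30+47=77


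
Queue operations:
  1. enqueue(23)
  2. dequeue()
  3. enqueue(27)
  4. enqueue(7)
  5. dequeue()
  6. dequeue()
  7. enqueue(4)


enqueue(23) -> [23]
dequeue()->23, []
enqueue(27) -> [27]
enqueue(7) -> [27, 7]
dequeue()->27, [7]
dequeue()->7, []
enqueue(4) -> [4]

Final queue: [4]


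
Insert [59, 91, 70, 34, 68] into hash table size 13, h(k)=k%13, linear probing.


Insert 59: h=7 -> slot 7
Insert 91: h=0 -> slot 0
Insert 70: h=5 -> slot 5
Insert 34: h=8 -> slot 8
Insert 68: h=3 -> slot 3

Table: [91, None, None, 68, None, 70, None, 59, 34, None, None, None, None]


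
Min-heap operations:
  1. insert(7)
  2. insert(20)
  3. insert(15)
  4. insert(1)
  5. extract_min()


insert(7) -> [7]
insert(20) -> [7, 20]
insert(15) -> [7, 20, 15]
insert(1) -> [1, 7, 15, 20]
extract_min()->1, [7, 20, 15]

Final heap: [7, 20, 15]


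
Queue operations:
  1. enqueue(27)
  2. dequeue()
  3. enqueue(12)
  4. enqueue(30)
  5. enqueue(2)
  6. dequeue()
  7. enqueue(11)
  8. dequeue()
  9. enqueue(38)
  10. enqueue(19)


enqueue(27) -> [27]
dequeue()->27, []
enqueue(12) -> [12]
enqueue(30) -> [12, 30]
enqueue(2) -> [12, 30, 2]
dequeue()->12, [30, 2]
enqueue(11) -> [30, 2, 11]
dequeue()->30, [2, 11]
enqueue(38) -> [2, 11, 38]
enqueue(19) -> [2, 11, 38, 19]

Final queue: [2, 11, 38, 19]


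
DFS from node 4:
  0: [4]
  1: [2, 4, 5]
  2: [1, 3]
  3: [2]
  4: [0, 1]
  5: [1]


Visit 4, push [1, 0]
Visit 0, push []
Visit 1, push [5, 2]
Visit 2, push [3]
Visit 3, push []
Visit 5, push []

DFS order: [4, 0, 1, 2, 3, 5]


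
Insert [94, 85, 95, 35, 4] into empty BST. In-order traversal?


Insert 94: root
Insert 85: L from 94
Insert 95: R from 94
Insert 35: L from 94 -> L from 85
Insert 4: L from 94 -> L from 85 -> L from 35

In-order: [4, 35, 85, 94, 95]


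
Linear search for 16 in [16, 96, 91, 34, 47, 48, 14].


i=0: 16==16 found!

Found at 0, 1 comps


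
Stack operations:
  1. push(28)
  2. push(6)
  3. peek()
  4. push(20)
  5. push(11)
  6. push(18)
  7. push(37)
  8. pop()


push(28) -> [28]
push(6) -> [28, 6]
peek()->6
push(20) -> [28, 6, 20]
push(11) -> [28, 6, 20, 11]
push(18) -> [28, 6, 20, 11, 18]
push(37) -> [28, 6, 20, 11, 18, 37]
pop()->37, [28, 6, 20, 11, 18]

Final stack: [28, 6, 20, 11, 18]


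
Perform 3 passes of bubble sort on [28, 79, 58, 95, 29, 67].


Initial: [28, 79, 58, 95, 29, 67]
Pass 1: [28, 58, 79, 29, 67, 95] (3 swaps)
Pass 2: [28, 58, 29, 67, 79, 95] (2 swaps)
Pass 3: [28, 29, 58, 67, 79, 95] (1 swaps)

After 3 passes: [28, 29, 58, 67, 79, 95]


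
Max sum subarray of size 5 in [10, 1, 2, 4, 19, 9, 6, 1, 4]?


[0:5]: 36
[1:6]: 35
[2:7]: 40
[3:8]: 39
[4:9]: 39

Max: 40 at [2:7]


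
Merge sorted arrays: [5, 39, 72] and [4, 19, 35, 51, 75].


Take 4 from B
Take 5 from A
Take 19 from B
Take 35 from B
Take 39 from A
Take 51 from B
Take 72 from A

Merged: [4, 5, 19, 35, 39, 51, 72, 75]


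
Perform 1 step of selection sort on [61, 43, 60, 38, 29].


Initial: [61, 43, 60, 38, 29]
Step 1: min=29 at 4
  Swap: [29, 43, 60, 38, 61]

After 1 step: [29, 43, 60, 38, 61]


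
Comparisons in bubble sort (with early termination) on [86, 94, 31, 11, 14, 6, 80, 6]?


Algorithm: bubble sort (with early termination)
Input: [86, 94, 31, 11, 14, 6, 80, 6]
Sorted: [6, 6, 11, 14, 31, 80, 86, 94]

28


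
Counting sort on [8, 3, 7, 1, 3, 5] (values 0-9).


Input: [8, 3, 7, 1, 3, 5]
Counts: [0, 1, 0, 2, 0, 1, 0, 1, 1, 0]

Sorted: [1, 3, 3, 5, 7, 8]


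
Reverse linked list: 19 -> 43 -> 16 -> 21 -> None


Step 1: curr=19, set curr.next=prev(None) | reversed so far: 19
Step 2: curr=43, set curr.next=prev(19) | reversed so far: 43 -> 19
Step 3: curr=16, set curr.next=prev(43) | reversed so far: 16 -> 43 -> 19
Step 4: curr=21, set curr.next=prev(16) | reversed so far: 21 -> 16 -> 43 -> 19

21 -> 16 -> 43 -> 19 -> None


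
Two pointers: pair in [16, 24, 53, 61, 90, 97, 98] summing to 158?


lo=0(16)+hi=6(98)=114
lo=1(24)+hi=6(98)=122
lo=2(53)+hi=6(98)=151
lo=3(61)+hi=6(98)=159
lo=3(61)+hi=5(97)=158

Yes: 61+97=158


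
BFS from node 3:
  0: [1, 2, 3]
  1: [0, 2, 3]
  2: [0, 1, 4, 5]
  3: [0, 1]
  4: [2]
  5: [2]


Visit 3, enqueue [0, 1]
Visit 0, enqueue [2]
Visit 1, enqueue []
Visit 2, enqueue [4, 5]
Visit 4, enqueue []
Visit 5, enqueue []

BFS order: [3, 0, 1, 2, 4, 5]


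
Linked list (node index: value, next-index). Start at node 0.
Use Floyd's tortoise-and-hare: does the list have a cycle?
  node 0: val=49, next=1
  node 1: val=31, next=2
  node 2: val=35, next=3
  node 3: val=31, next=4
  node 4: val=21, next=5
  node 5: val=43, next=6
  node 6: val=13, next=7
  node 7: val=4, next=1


Floyd's tortoise (slow, +1) and hare (fast, +2):
  init: slow=0, fast=0
  step 1: slow=1, fast=2
  step 2: slow=2, fast=4
  step 3: slow=3, fast=6
  step 4: slow=4, fast=1
  step 5: slow=5, fast=3
  step 6: slow=6, fast=5
  step 7: slow=7, fast=7
  slow == fast at node 7: cycle detected

Cycle: yes


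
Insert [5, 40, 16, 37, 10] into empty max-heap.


Insert 5: [5]
Insert 40: [40, 5]
Insert 16: [40, 5, 16]
Insert 37: [40, 37, 16, 5]
Insert 10: [40, 37, 16, 5, 10]

Final heap: [40, 37, 16, 5, 10]


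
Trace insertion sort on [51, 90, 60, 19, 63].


Initial: [51, 90, 60, 19, 63]
Insert 90: [51, 90, 60, 19, 63]
Insert 60: [51, 60, 90, 19, 63]
Insert 19: [19, 51, 60, 90, 63]
Insert 63: [19, 51, 60, 63, 90]

Sorted: [19, 51, 60, 63, 90]


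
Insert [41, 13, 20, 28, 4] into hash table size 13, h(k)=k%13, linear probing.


Insert 41: h=2 -> slot 2
Insert 13: h=0 -> slot 0
Insert 20: h=7 -> slot 7
Insert 28: h=2, 1 probes -> slot 3
Insert 4: h=4 -> slot 4

Table: [13, None, 41, 28, 4, None, None, 20, None, None, None, None, None]


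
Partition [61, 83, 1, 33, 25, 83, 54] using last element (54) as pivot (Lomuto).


Pivot: 54
  1 <= 54: swap -> [1, 83, 61, 33, 25, 83, 54]
  33 <= 54: swap -> [1, 33, 61, 83, 25, 83, 54]
  25 <= 54: swap -> [1, 33, 25, 83, 61, 83, 54]
Place pivot at 3: [1, 33, 25, 54, 61, 83, 83]

Partitioned: [1, 33, 25, 54, 61, 83, 83]


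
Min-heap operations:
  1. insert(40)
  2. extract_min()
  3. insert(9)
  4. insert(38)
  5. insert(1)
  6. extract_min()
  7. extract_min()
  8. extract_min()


insert(40) -> [40]
extract_min()->40, []
insert(9) -> [9]
insert(38) -> [9, 38]
insert(1) -> [1, 38, 9]
extract_min()->1, [9, 38]
extract_min()->9, [38]
extract_min()->38, []

Final heap: []


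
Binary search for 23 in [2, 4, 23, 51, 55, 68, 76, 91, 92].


Step 1: lo=0, hi=8, mid=4, val=55
Step 2: lo=0, hi=3, mid=1, val=4
Step 3: lo=2, hi=3, mid=2, val=23

Found at index 2


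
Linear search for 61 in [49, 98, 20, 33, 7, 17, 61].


i=0: 49!=61
i=1: 98!=61
i=2: 20!=61
i=3: 33!=61
i=4: 7!=61
i=5: 17!=61
i=6: 61==61 found!

Found at 6, 7 comps


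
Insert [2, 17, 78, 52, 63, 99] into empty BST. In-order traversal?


Insert 2: root
Insert 17: R from 2
Insert 78: R from 2 -> R from 17
Insert 52: R from 2 -> R from 17 -> L from 78
Insert 63: R from 2 -> R from 17 -> L from 78 -> R from 52
Insert 99: R from 2 -> R from 17 -> R from 78

In-order: [2, 17, 52, 63, 78, 99]


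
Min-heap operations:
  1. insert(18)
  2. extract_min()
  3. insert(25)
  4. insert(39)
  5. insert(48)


insert(18) -> [18]
extract_min()->18, []
insert(25) -> [25]
insert(39) -> [25, 39]
insert(48) -> [25, 39, 48]

Final heap: [25, 39, 48]


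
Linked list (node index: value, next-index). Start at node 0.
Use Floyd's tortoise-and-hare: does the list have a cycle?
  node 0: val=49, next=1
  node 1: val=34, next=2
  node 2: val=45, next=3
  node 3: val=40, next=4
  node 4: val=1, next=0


Floyd's tortoise (slow, +1) and hare (fast, +2):
  init: slow=0, fast=0
  step 1: slow=1, fast=2
  step 2: slow=2, fast=4
  step 3: slow=3, fast=1
  step 4: slow=4, fast=3
  step 5: slow=0, fast=0
  slow == fast at node 0: cycle detected

Cycle: yes


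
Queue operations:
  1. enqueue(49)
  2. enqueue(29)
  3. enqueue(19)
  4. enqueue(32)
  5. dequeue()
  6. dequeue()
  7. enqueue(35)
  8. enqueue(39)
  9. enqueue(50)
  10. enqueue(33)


enqueue(49) -> [49]
enqueue(29) -> [49, 29]
enqueue(19) -> [49, 29, 19]
enqueue(32) -> [49, 29, 19, 32]
dequeue()->49, [29, 19, 32]
dequeue()->29, [19, 32]
enqueue(35) -> [19, 32, 35]
enqueue(39) -> [19, 32, 35, 39]
enqueue(50) -> [19, 32, 35, 39, 50]
enqueue(33) -> [19, 32, 35, 39, 50, 33]

Final queue: [19, 32, 35, 39, 50, 33]


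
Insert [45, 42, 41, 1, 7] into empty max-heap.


Insert 45: [45]
Insert 42: [45, 42]
Insert 41: [45, 42, 41]
Insert 1: [45, 42, 41, 1]
Insert 7: [45, 42, 41, 1, 7]

Final heap: [45, 42, 41, 1, 7]


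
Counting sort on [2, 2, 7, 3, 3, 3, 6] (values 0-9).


Input: [2, 2, 7, 3, 3, 3, 6]
Counts: [0, 0, 2, 3, 0, 0, 1, 1, 0, 0]

Sorted: [2, 2, 3, 3, 3, 6, 7]


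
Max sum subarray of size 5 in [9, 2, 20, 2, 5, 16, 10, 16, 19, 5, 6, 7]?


[0:5]: 38
[1:6]: 45
[2:7]: 53
[3:8]: 49
[4:9]: 66
[5:10]: 66
[6:11]: 56
[7:12]: 53

Max: 66 at [4:9]


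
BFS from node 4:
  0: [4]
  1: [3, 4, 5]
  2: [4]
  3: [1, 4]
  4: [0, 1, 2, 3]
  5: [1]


Visit 4, enqueue [0, 1, 2, 3]
Visit 0, enqueue []
Visit 1, enqueue [5]
Visit 2, enqueue []
Visit 3, enqueue []
Visit 5, enqueue []

BFS order: [4, 0, 1, 2, 3, 5]


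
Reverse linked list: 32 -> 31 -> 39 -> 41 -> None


Step 1: curr=32, set curr.next=prev(None) | reversed so far: 32
Step 2: curr=31, set curr.next=prev(32) | reversed so far: 31 -> 32
Step 3: curr=39, set curr.next=prev(31) | reversed so far: 39 -> 31 -> 32
Step 4: curr=41, set curr.next=prev(39) | reversed so far: 41 -> 39 -> 31 -> 32

41 -> 39 -> 31 -> 32 -> None


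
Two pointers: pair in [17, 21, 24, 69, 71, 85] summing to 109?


lo=0(17)+hi=5(85)=102
lo=1(21)+hi=5(85)=106
lo=2(24)+hi=5(85)=109

Yes: 24+85=109


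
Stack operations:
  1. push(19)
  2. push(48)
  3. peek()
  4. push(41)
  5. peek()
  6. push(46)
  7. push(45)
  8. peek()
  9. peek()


push(19) -> [19]
push(48) -> [19, 48]
peek()->48
push(41) -> [19, 48, 41]
peek()->41
push(46) -> [19, 48, 41, 46]
push(45) -> [19, 48, 41, 46, 45]
peek()->45
peek()->45

Final stack: [19, 48, 41, 46, 45]


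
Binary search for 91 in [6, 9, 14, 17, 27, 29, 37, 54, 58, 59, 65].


Step 1: lo=0, hi=10, mid=5, val=29
Step 2: lo=6, hi=10, mid=8, val=58
Step 3: lo=9, hi=10, mid=9, val=59
Step 4: lo=10, hi=10, mid=10, val=65

Not found


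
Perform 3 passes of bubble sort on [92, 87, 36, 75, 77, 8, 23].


Initial: [92, 87, 36, 75, 77, 8, 23]
Pass 1: [87, 36, 75, 77, 8, 23, 92] (6 swaps)
Pass 2: [36, 75, 77, 8, 23, 87, 92] (5 swaps)
Pass 3: [36, 75, 8, 23, 77, 87, 92] (2 swaps)

After 3 passes: [36, 75, 8, 23, 77, 87, 92]


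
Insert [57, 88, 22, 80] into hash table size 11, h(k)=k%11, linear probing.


Insert 57: h=2 -> slot 2
Insert 88: h=0 -> slot 0
Insert 22: h=0, 1 probes -> slot 1
Insert 80: h=3 -> slot 3

Table: [88, 22, 57, 80, None, None, None, None, None, None, None]


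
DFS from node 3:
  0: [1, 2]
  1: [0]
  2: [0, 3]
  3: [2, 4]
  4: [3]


Visit 3, push [4, 2]
Visit 2, push [0]
Visit 0, push [1]
Visit 1, push []
Visit 4, push []

DFS order: [3, 2, 0, 1, 4]


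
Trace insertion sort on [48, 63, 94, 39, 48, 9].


Initial: [48, 63, 94, 39, 48, 9]
Insert 63: [48, 63, 94, 39, 48, 9]
Insert 94: [48, 63, 94, 39, 48, 9]
Insert 39: [39, 48, 63, 94, 48, 9]
Insert 48: [39, 48, 48, 63, 94, 9]
Insert 9: [9, 39, 48, 48, 63, 94]

Sorted: [9, 39, 48, 48, 63, 94]


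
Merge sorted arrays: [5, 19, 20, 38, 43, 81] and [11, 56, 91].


Take 5 from A
Take 11 from B
Take 19 from A
Take 20 from A
Take 38 from A
Take 43 from A
Take 56 from B
Take 81 from A

Merged: [5, 11, 19, 20, 38, 43, 56, 81, 91]


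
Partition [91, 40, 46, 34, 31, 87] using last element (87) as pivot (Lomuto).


Pivot: 87
  40 <= 87: swap -> [40, 91, 46, 34, 31, 87]
  46 <= 87: swap -> [40, 46, 91, 34, 31, 87]
  34 <= 87: swap -> [40, 46, 34, 91, 31, 87]
  31 <= 87: swap -> [40, 46, 34, 31, 91, 87]
Place pivot at 4: [40, 46, 34, 31, 87, 91]

Partitioned: [40, 46, 34, 31, 87, 91]


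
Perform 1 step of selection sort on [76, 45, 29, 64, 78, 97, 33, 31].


Initial: [76, 45, 29, 64, 78, 97, 33, 31]
Step 1: min=29 at 2
  Swap: [29, 45, 76, 64, 78, 97, 33, 31]

After 1 step: [29, 45, 76, 64, 78, 97, 33, 31]


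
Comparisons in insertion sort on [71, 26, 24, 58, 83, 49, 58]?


Algorithm: insertion sort
Input: [71, 26, 24, 58, 83, 49, 58]
Sorted: [24, 26, 49, 58, 58, 71, 83]

13


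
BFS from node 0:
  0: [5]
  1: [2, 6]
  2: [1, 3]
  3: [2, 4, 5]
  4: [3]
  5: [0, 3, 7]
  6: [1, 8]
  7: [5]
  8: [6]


Visit 0, enqueue [5]
Visit 5, enqueue [3, 7]
Visit 3, enqueue [2, 4]
Visit 7, enqueue []
Visit 2, enqueue [1]
Visit 4, enqueue []
Visit 1, enqueue [6]
Visit 6, enqueue [8]
Visit 8, enqueue []

BFS order: [0, 5, 3, 7, 2, 4, 1, 6, 8]


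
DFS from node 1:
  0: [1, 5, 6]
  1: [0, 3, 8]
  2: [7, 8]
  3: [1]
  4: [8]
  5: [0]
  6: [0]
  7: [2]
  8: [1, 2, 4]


Visit 1, push [8, 3, 0]
Visit 0, push [6, 5]
Visit 5, push []
Visit 6, push []
Visit 3, push []
Visit 8, push [4, 2]
Visit 2, push [7]
Visit 7, push []
Visit 4, push []

DFS order: [1, 0, 5, 6, 3, 8, 2, 7, 4]


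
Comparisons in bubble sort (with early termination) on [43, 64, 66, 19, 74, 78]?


Algorithm: bubble sort (with early termination)
Input: [43, 64, 66, 19, 74, 78]
Sorted: [19, 43, 64, 66, 74, 78]

14


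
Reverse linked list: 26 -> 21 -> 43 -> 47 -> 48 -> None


Step 1: curr=26, set curr.next=prev(None) | reversed so far: 26
Step 2: curr=21, set curr.next=prev(26) | reversed so far: 21 -> 26
Step 3: curr=43, set curr.next=prev(21) | reversed so far: 43 -> 21 -> 26
Step 4: curr=47, set curr.next=prev(43) | reversed so far: 47 -> 43 -> 21 -> 26
Step 5: curr=48, set curr.next=prev(47) | reversed so far: 48 -> 47 -> 43 -> 21 -> 26

48 -> 47 -> 43 -> 21 -> 26 -> None


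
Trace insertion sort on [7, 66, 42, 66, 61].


Initial: [7, 66, 42, 66, 61]
Insert 66: [7, 66, 42, 66, 61]
Insert 42: [7, 42, 66, 66, 61]
Insert 66: [7, 42, 66, 66, 61]
Insert 61: [7, 42, 61, 66, 66]

Sorted: [7, 42, 61, 66, 66]


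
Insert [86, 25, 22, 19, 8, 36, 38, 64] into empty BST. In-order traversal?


Insert 86: root
Insert 25: L from 86
Insert 22: L from 86 -> L from 25
Insert 19: L from 86 -> L from 25 -> L from 22
Insert 8: L from 86 -> L from 25 -> L from 22 -> L from 19
Insert 36: L from 86 -> R from 25
Insert 38: L from 86 -> R from 25 -> R from 36
Insert 64: L from 86 -> R from 25 -> R from 36 -> R from 38

In-order: [8, 19, 22, 25, 36, 38, 64, 86]


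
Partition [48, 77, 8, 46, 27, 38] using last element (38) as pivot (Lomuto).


Pivot: 38
  8 <= 38: swap -> [8, 77, 48, 46, 27, 38]
  27 <= 38: swap -> [8, 27, 48, 46, 77, 38]
Place pivot at 2: [8, 27, 38, 46, 77, 48]

Partitioned: [8, 27, 38, 46, 77, 48]


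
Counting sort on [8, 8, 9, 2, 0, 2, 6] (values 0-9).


Input: [8, 8, 9, 2, 0, 2, 6]
Counts: [1, 0, 2, 0, 0, 0, 1, 0, 2, 1]

Sorted: [0, 2, 2, 6, 8, 8, 9]


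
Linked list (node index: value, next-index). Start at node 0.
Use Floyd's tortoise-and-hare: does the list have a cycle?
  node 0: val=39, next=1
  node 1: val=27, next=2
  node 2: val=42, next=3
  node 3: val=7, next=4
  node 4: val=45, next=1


Floyd's tortoise (slow, +1) and hare (fast, +2):
  init: slow=0, fast=0
  step 1: slow=1, fast=2
  step 2: slow=2, fast=4
  step 3: slow=3, fast=2
  step 4: slow=4, fast=4
  slow == fast at node 4: cycle detected

Cycle: yes


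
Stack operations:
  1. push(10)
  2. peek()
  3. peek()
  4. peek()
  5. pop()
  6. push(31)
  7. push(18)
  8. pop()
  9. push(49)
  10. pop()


push(10) -> [10]
peek()->10
peek()->10
peek()->10
pop()->10, []
push(31) -> [31]
push(18) -> [31, 18]
pop()->18, [31]
push(49) -> [31, 49]
pop()->49, [31]

Final stack: [31]


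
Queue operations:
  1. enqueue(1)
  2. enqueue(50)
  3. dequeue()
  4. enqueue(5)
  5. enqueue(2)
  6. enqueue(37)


enqueue(1) -> [1]
enqueue(50) -> [1, 50]
dequeue()->1, [50]
enqueue(5) -> [50, 5]
enqueue(2) -> [50, 5, 2]
enqueue(37) -> [50, 5, 2, 37]

Final queue: [50, 5, 2, 37]


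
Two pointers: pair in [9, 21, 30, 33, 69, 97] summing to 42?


lo=0(9)+hi=5(97)=106
lo=0(9)+hi=4(69)=78
lo=0(9)+hi=3(33)=42

Yes: 9+33=42


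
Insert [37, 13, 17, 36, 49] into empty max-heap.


Insert 37: [37]
Insert 13: [37, 13]
Insert 17: [37, 13, 17]
Insert 36: [37, 36, 17, 13]
Insert 49: [49, 37, 17, 13, 36]

Final heap: [49, 37, 17, 13, 36]


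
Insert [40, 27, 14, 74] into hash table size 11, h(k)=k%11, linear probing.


Insert 40: h=7 -> slot 7
Insert 27: h=5 -> slot 5
Insert 14: h=3 -> slot 3
Insert 74: h=8 -> slot 8

Table: [None, None, None, 14, None, 27, None, 40, 74, None, None]


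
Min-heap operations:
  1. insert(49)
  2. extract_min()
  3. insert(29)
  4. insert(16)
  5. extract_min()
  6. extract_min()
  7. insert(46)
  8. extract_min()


insert(49) -> [49]
extract_min()->49, []
insert(29) -> [29]
insert(16) -> [16, 29]
extract_min()->16, [29]
extract_min()->29, []
insert(46) -> [46]
extract_min()->46, []

Final heap: []


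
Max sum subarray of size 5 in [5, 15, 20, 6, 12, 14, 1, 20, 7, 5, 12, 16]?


[0:5]: 58
[1:6]: 67
[2:7]: 53
[3:8]: 53
[4:9]: 54
[5:10]: 47
[6:11]: 45
[7:12]: 60

Max: 67 at [1:6]


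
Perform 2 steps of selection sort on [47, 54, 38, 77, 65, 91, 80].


Initial: [47, 54, 38, 77, 65, 91, 80]
Step 1: min=38 at 2
  Swap: [38, 54, 47, 77, 65, 91, 80]
Step 2: min=47 at 2
  Swap: [38, 47, 54, 77, 65, 91, 80]

After 2 steps: [38, 47, 54, 77, 65, 91, 80]


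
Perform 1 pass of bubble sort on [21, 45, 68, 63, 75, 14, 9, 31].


Initial: [21, 45, 68, 63, 75, 14, 9, 31]
Pass 1: [21, 45, 63, 68, 14, 9, 31, 75] (4 swaps)

After 1 pass: [21, 45, 63, 68, 14, 9, 31, 75]


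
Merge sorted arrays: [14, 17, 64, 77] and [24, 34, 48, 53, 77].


Take 14 from A
Take 17 from A
Take 24 from B
Take 34 from B
Take 48 from B
Take 53 from B
Take 64 from A
Take 77 from A

Merged: [14, 17, 24, 34, 48, 53, 64, 77, 77]


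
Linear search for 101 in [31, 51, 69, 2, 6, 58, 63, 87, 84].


i=0: 31!=101
i=1: 51!=101
i=2: 69!=101
i=3: 2!=101
i=4: 6!=101
i=5: 58!=101
i=6: 63!=101
i=7: 87!=101
i=8: 84!=101

Not found, 9 comps


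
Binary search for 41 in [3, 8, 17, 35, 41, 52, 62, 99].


Step 1: lo=0, hi=7, mid=3, val=35
Step 2: lo=4, hi=7, mid=5, val=52
Step 3: lo=4, hi=4, mid=4, val=41

Found at index 4


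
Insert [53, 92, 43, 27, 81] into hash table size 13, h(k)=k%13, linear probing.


Insert 53: h=1 -> slot 1
Insert 92: h=1, 1 probes -> slot 2
Insert 43: h=4 -> slot 4
Insert 27: h=1, 2 probes -> slot 3
Insert 81: h=3, 2 probes -> slot 5

Table: [None, 53, 92, 27, 43, 81, None, None, None, None, None, None, None]


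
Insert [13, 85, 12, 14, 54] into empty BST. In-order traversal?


Insert 13: root
Insert 85: R from 13
Insert 12: L from 13
Insert 14: R from 13 -> L from 85
Insert 54: R from 13 -> L from 85 -> R from 14

In-order: [12, 13, 14, 54, 85]


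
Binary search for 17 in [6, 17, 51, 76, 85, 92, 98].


Step 1: lo=0, hi=6, mid=3, val=76
Step 2: lo=0, hi=2, mid=1, val=17

Found at index 1


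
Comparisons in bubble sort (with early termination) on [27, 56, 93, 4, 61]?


Algorithm: bubble sort (with early termination)
Input: [27, 56, 93, 4, 61]
Sorted: [4, 27, 56, 61, 93]

10


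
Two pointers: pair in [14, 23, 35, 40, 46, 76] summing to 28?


lo=0(14)+hi=5(76)=90
lo=0(14)+hi=4(46)=60
lo=0(14)+hi=3(40)=54
lo=0(14)+hi=2(35)=49
lo=0(14)+hi=1(23)=37

No pair found


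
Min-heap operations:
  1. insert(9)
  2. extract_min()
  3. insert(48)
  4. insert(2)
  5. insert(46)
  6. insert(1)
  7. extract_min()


insert(9) -> [9]
extract_min()->9, []
insert(48) -> [48]
insert(2) -> [2, 48]
insert(46) -> [2, 48, 46]
insert(1) -> [1, 2, 46, 48]
extract_min()->1, [2, 48, 46]

Final heap: [2, 48, 46]


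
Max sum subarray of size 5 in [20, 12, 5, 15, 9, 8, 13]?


[0:5]: 61
[1:6]: 49
[2:7]: 50

Max: 61 at [0:5]


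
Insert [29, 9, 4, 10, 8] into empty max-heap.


Insert 29: [29]
Insert 9: [29, 9]
Insert 4: [29, 9, 4]
Insert 10: [29, 10, 4, 9]
Insert 8: [29, 10, 4, 9, 8]

Final heap: [29, 10, 4, 9, 8]


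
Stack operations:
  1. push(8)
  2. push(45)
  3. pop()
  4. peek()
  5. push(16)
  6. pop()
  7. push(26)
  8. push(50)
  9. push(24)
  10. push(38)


push(8) -> [8]
push(45) -> [8, 45]
pop()->45, [8]
peek()->8
push(16) -> [8, 16]
pop()->16, [8]
push(26) -> [8, 26]
push(50) -> [8, 26, 50]
push(24) -> [8, 26, 50, 24]
push(38) -> [8, 26, 50, 24, 38]

Final stack: [8, 26, 50, 24, 38]


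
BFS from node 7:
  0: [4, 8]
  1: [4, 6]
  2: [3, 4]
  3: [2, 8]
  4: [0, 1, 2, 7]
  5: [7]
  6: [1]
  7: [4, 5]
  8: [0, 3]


Visit 7, enqueue [4, 5]
Visit 4, enqueue [0, 1, 2]
Visit 5, enqueue []
Visit 0, enqueue [8]
Visit 1, enqueue [6]
Visit 2, enqueue [3]
Visit 8, enqueue []
Visit 6, enqueue []
Visit 3, enqueue []

BFS order: [7, 4, 5, 0, 1, 2, 8, 6, 3]


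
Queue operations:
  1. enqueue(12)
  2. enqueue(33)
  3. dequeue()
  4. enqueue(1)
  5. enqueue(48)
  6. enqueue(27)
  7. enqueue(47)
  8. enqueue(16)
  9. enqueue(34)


enqueue(12) -> [12]
enqueue(33) -> [12, 33]
dequeue()->12, [33]
enqueue(1) -> [33, 1]
enqueue(48) -> [33, 1, 48]
enqueue(27) -> [33, 1, 48, 27]
enqueue(47) -> [33, 1, 48, 27, 47]
enqueue(16) -> [33, 1, 48, 27, 47, 16]
enqueue(34) -> [33, 1, 48, 27, 47, 16, 34]

Final queue: [33, 1, 48, 27, 47, 16, 34]


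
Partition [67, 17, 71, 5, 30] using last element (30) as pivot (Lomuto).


Pivot: 30
  17 <= 30: swap -> [17, 67, 71, 5, 30]
  5 <= 30: swap -> [17, 5, 71, 67, 30]
Place pivot at 2: [17, 5, 30, 67, 71]

Partitioned: [17, 5, 30, 67, 71]


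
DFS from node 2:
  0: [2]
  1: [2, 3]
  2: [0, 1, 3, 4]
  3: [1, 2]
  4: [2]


Visit 2, push [4, 3, 1, 0]
Visit 0, push []
Visit 1, push [3]
Visit 3, push []
Visit 4, push []

DFS order: [2, 0, 1, 3, 4]


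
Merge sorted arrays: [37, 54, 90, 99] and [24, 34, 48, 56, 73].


Take 24 from B
Take 34 from B
Take 37 from A
Take 48 from B
Take 54 from A
Take 56 from B
Take 73 from B

Merged: [24, 34, 37, 48, 54, 56, 73, 90, 99]


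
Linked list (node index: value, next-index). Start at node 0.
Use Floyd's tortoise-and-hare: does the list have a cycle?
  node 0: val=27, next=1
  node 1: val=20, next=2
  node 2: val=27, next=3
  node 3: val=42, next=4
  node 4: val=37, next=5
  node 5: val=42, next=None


Floyd's tortoise (slow, +1) and hare (fast, +2):
  init: slow=0, fast=0
  step 1: slow=1, fast=2
  step 2: slow=2, fast=4
  step 3: fast 4->5->None, no cycle

Cycle: no


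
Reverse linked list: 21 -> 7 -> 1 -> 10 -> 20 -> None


Step 1: curr=21, set curr.next=prev(None) | reversed so far: 21
Step 2: curr=7, set curr.next=prev(21) | reversed so far: 7 -> 21
Step 3: curr=1, set curr.next=prev(7) | reversed so far: 1 -> 7 -> 21
Step 4: curr=10, set curr.next=prev(1) | reversed so far: 10 -> 1 -> 7 -> 21
Step 5: curr=20, set curr.next=prev(10) | reversed so far: 20 -> 10 -> 1 -> 7 -> 21

20 -> 10 -> 1 -> 7 -> 21 -> None


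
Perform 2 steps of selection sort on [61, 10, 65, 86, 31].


Initial: [61, 10, 65, 86, 31]
Step 1: min=10 at 1
  Swap: [10, 61, 65, 86, 31]
Step 2: min=31 at 4
  Swap: [10, 31, 65, 86, 61]

After 2 steps: [10, 31, 65, 86, 61]


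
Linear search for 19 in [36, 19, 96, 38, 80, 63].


i=0: 36!=19
i=1: 19==19 found!

Found at 1, 2 comps


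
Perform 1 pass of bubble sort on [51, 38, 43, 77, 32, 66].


Initial: [51, 38, 43, 77, 32, 66]
Pass 1: [38, 43, 51, 32, 66, 77] (4 swaps)

After 1 pass: [38, 43, 51, 32, 66, 77]


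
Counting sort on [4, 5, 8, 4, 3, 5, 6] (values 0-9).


Input: [4, 5, 8, 4, 3, 5, 6]
Counts: [0, 0, 0, 1, 2, 2, 1, 0, 1, 0]

Sorted: [3, 4, 4, 5, 5, 6, 8]


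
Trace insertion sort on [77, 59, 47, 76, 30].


Initial: [77, 59, 47, 76, 30]
Insert 59: [59, 77, 47, 76, 30]
Insert 47: [47, 59, 77, 76, 30]
Insert 76: [47, 59, 76, 77, 30]
Insert 30: [30, 47, 59, 76, 77]

Sorted: [30, 47, 59, 76, 77]


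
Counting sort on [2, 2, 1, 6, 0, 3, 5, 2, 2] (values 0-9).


Input: [2, 2, 1, 6, 0, 3, 5, 2, 2]
Counts: [1, 1, 4, 1, 0, 1, 1, 0, 0, 0]

Sorted: [0, 1, 2, 2, 2, 2, 3, 5, 6]


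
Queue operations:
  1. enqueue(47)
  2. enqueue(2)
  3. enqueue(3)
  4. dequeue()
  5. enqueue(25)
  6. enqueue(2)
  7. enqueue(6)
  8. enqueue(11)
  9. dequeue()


enqueue(47) -> [47]
enqueue(2) -> [47, 2]
enqueue(3) -> [47, 2, 3]
dequeue()->47, [2, 3]
enqueue(25) -> [2, 3, 25]
enqueue(2) -> [2, 3, 25, 2]
enqueue(6) -> [2, 3, 25, 2, 6]
enqueue(11) -> [2, 3, 25, 2, 6, 11]
dequeue()->2, [3, 25, 2, 6, 11]

Final queue: [3, 25, 2, 6, 11]


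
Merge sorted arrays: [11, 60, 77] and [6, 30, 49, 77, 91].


Take 6 from B
Take 11 from A
Take 30 from B
Take 49 from B
Take 60 from A
Take 77 from A

Merged: [6, 11, 30, 49, 60, 77, 77, 91]


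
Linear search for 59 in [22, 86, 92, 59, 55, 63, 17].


i=0: 22!=59
i=1: 86!=59
i=2: 92!=59
i=3: 59==59 found!

Found at 3, 4 comps


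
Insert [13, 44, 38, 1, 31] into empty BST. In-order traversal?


Insert 13: root
Insert 44: R from 13
Insert 38: R from 13 -> L from 44
Insert 1: L from 13
Insert 31: R from 13 -> L from 44 -> L from 38

In-order: [1, 13, 31, 38, 44]


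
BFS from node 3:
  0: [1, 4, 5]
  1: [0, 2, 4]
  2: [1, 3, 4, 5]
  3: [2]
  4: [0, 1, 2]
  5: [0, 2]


Visit 3, enqueue [2]
Visit 2, enqueue [1, 4, 5]
Visit 1, enqueue [0]
Visit 4, enqueue []
Visit 5, enqueue []
Visit 0, enqueue []

BFS order: [3, 2, 1, 4, 5, 0]


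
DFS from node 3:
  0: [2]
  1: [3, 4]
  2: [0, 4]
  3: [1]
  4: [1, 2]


Visit 3, push [1]
Visit 1, push [4]
Visit 4, push [2]
Visit 2, push [0]
Visit 0, push []

DFS order: [3, 1, 4, 2, 0]


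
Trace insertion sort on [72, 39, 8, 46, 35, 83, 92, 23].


Initial: [72, 39, 8, 46, 35, 83, 92, 23]
Insert 39: [39, 72, 8, 46, 35, 83, 92, 23]
Insert 8: [8, 39, 72, 46, 35, 83, 92, 23]
Insert 46: [8, 39, 46, 72, 35, 83, 92, 23]
Insert 35: [8, 35, 39, 46, 72, 83, 92, 23]
Insert 83: [8, 35, 39, 46, 72, 83, 92, 23]
Insert 92: [8, 35, 39, 46, 72, 83, 92, 23]
Insert 23: [8, 23, 35, 39, 46, 72, 83, 92]

Sorted: [8, 23, 35, 39, 46, 72, 83, 92]


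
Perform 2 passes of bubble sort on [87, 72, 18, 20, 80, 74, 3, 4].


Initial: [87, 72, 18, 20, 80, 74, 3, 4]
Pass 1: [72, 18, 20, 80, 74, 3, 4, 87] (7 swaps)
Pass 2: [18, 20, 72, 74, 3, 4, 80, 87] (5 swaps)

After 2 passes: [18, 20, 72, 74, 3, 4, 80, 87]


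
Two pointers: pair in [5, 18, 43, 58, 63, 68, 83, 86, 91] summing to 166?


lo=0(5)+hi=8(91)=96
lo=1(18)+hi=8(91)=109
lo=2(43)+hi=8(91)=134
lo=3(58)+hi=8(91)=149
lo=4(63)+hi=8(91)=154
lo=5(68)+hi=8(91)=159
lo=6(83)+hi=8(91)=174
lo=6(83)+hi=7(86)=169

No pair found


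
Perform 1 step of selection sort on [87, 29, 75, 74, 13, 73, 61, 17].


Initial: [87, 29, 75, 74, 13, 73, 61, 17]
Step 1: min=13 at 4
  Swap: [13, 29, 75, 74, 87, 73, 61, 17]

After 1 step: [13, 29, 75, 74, 87, 73, 61, 17]


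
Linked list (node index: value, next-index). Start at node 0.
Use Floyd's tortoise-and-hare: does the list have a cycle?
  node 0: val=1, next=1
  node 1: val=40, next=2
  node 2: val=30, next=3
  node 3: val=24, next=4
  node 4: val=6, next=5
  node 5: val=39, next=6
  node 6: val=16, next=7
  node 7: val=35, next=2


Floyd's tortoise (slow, +1) and hare (fast, +2):
  init: slow=0, fast=0
  step 1: slow=1, fast=2
  step 2: slow=2, fast=4
  step 3: slow=3, fast=6
  step 4: slow=4, fast=2
  step 5: slow=5, fast=4
  step 6: slow=6, fast=6
  slow == fast at node 6: cycle detected

Cycle: yes


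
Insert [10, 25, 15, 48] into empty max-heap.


Insert 10: [10]
Insert 25: [25, 10]
Insert 15: [25, 10, 15]
Insert 48: [48, 25, 15, 10]

Final heap: [48, 25, 15, 10]


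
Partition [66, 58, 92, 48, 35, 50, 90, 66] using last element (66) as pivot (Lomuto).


Pivot: 66
  66 <= 66: advance i (no swap)
  58 <= 66: advance i (no swap)
  48 <= 66: swap -> [66, 58, 48, 92, 35, 50, 90, 66]
  35 <= 66: swap -> [66, 58, 48, 35, 92, 50, 90, 66]
  50 <= 66: swap -> [66, 58, 48, 35, 50, 92, 90, 66]
Place pivot at 5: [66, 58, 48, 35, 50, 66, 90, 92]

Partitioned: [66, 58, 48, 35, 50, 66, 90, 92]


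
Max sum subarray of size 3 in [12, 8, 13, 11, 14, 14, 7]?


[0:3]: 33
[1:4]: 32
[2:5]: 38
[3:6]: 39
[4:7]: 35

Max: 39 at [3:6]


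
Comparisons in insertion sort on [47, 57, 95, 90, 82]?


Algorithm: insertion sort
Input: [47, 57, 95, 90, 82]
Sorted: [47, 57, 82, 90, 95]

7


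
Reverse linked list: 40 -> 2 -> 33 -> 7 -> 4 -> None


Step 1: curr=40, set curr.next=prev(None) | reversed so far: 40
Step 2: curr=2, set curr.next=prev(40) | reversed so far: 2 -> 40
Step 3: curr=33, set curr.next=prev(2) | reversed so far: 33 -> 2 -> 40
Step 4: curr=7, set curr.next=prev(33) | reversed so far: 7 -> 33 -> 2 -> 40
Step 5: curr=4, set curr.next=prev(7) | reversed so far: 4 -> 7 -> 33 -> 2 -> 40

4 -> 7 -> 33 -> 2 -> 40 -> None


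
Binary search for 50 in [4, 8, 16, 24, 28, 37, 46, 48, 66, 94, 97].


Step 1: lo=0, hi=10, mid=5, val=37
Step 2: lo=6, hi=10, mid=8, val=66
Step 3: lo=6, hi=7, mid=6, val=46
Step 4: lo=7, hi=7, mid=7, val=48

Not found


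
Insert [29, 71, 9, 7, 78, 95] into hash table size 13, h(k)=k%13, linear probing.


Insert 29: h=3 -> slot 3
Insert 71: h=6 -> slot 6
Insert 9: h=9 -> slot 9
Insert 7: h=7 -> slot 7
Insert 78: h=0 -> slot 0
Insert 95: h=4 -> slot 4

Table: [78, None, None, 29, 95, None, 71, 7, None, 9, None, None, None]


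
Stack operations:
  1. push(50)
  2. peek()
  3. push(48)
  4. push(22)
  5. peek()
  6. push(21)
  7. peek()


push(50) -> [50]
peek()->50
push(48) -> [50, 48]
push(22) -> [50, 48, 22]
peek()->22
push(21) -> [50, 48, 22, 21]
peek()->21

Final stack: [50, 48, 22, 21]


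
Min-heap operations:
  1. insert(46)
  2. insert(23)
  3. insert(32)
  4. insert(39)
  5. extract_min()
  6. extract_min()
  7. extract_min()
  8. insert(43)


insert(46) -> [46]
insert(23) -> [23, 46]
insert(32) -> [23, 46, 32]
insert(39) -> [23, 39, 32, 46]
extract_min()->23, [32, 39, 46]
extract_min()->32, [39, 46]
extract_min()->39, [46]
insert(43) -> [43, 46]

Final heap: [43, 46]


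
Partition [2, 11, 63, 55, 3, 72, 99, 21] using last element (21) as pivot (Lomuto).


Pivot: 21
  2 <= 21: advance i (no swap)
  11 <= 21: advance i (no swap)
  3 <= 21: swap -> [2, 11, 3, 55, 63, 72, 99, 21]
Place pivot at 3: [2, 11, 3, 21, 63, 72, 99, 55]

Partitioned: [2, 11, 3, 21, 63, 72, 99, 55]


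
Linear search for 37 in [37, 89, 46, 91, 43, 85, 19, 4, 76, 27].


i=0: 37==37 found!

Found at 0, 1 comps


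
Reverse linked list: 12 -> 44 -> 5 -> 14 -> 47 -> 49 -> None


Step 1: curr=12, set curr.next=prev(None) | reversed so far: 12
Step 2: curr=44, set curr.next=prev(12) | reversed so far: 44 -> 12
Step 3: curr=5, set curr.next=prev(44) | reversed so far: 5 -> 44 -> 12
Step 4: curr=14, set curr.next=prev(5) | reversed so far: 14 -> 5 -> 44 -> 12
Step 5: curr=47, set curr.next=prev(14) | reversed so far: 47 -> 14 -> 5 -> 44 -> 12
Step 6: curr=49, set curr.next=prev(47) | reversed so far: 49 -> 47 -> 14 -> 5 -> 44 -> 12

49 -> 47 -> 14 -> 5 -> 44 -> 12 -> None


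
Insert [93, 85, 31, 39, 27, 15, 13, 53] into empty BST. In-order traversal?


Insert 93: root
Insert 85: L from 93
Insert 31: L from 93 -> L from 85
Insert 39: L from 93 -> L from 85 -> R from 31
Insert 27: L from 93 -> L from 85 -> L from 31
Insert 15: L from 93 -> L from 85 -> L from 31 -> L from 27
Insert 13: L from 93 -> L from 85 -> L from 31 -> L from 27 -> L from 15
Insert 53: L from 93 -> L from 85 -> R from 31 -> R from 39

In-order: [13, 15, 27, 31, 39, 53, 85, 93]


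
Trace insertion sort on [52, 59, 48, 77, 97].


Initial: [52, 59, 48, 77, 97]
Insert 59: [52, 59, 48, 77, 97]
Insert 48: [48, 52, 59, 77, 97]
Insert 77: [48, 52, 59, 77, 97]
Insert 97: [48, 52, 59, 77, 97]

Sorted: [48, 52, 59, 77, 97]


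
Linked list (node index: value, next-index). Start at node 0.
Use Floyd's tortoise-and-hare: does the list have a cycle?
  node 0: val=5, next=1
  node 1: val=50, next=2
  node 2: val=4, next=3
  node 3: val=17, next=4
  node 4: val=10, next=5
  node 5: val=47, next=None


Floyd's tortoise (slow, +1) and hare (fast, +2):
  init: slow=0, fast=0
  step 1: slow=1, fast=2
  step 2: slow=2, fast=4
  step 3: fast 4->5->None, no cycle

Cycle: no


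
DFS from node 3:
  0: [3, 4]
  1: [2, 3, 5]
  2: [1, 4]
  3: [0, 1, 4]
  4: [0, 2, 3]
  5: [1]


Visit 3, push [4, 1, 0]
Visit 0, push [4]
Visit 4, push [2]
Visit 2, push [1]
Visit 1, push [5]
Visit 5, push []

DFS order: [3, 0, 4, 2, 1, 5]


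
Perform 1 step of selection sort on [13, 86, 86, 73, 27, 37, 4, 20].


Initial: [13, 86, 86, 73, 27, 37, 4, 20]
Step 1: min=4 at 6
  Swap: [4, 86, 86, 73, 27, 37, 13, 20]

After 1 step: [4, 86, 86, 73, 27, 37, 13, 20]


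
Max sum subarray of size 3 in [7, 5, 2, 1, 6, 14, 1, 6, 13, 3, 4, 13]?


[0:3]: 14
[1:4]: 8
[2:5]: 9
[3:6]: 21
[4:7]: 21
[5:8]: 21
[6:9]: 20
[7:10]: 22
[8:11]: 20
[9:12]: 20

Max: 22 at [7:10]


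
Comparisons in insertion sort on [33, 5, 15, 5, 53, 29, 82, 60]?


Algorithm: insertion sort
Input: [33, 5, 15, 5, 53, 29, 82, 60]
Sorted: [5, 5, 15, 29, 33, 53, 60, 82]

13


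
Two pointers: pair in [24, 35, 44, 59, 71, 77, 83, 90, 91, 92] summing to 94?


lo=0(24)+hi=9(92)=116
lo=0(24)+hi=8(91)=115
lo=0(24)+hi=7(90)=114
lo=0(24)+hi=6(83)=107
lo=0(24)+hi=5(77)=101
lo=0(24)+hi=4(71)=95
lo=0(24)+hi=3(59)=83
lo=1(35)+hi=3(59)=94

Yes: 35+59=94
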